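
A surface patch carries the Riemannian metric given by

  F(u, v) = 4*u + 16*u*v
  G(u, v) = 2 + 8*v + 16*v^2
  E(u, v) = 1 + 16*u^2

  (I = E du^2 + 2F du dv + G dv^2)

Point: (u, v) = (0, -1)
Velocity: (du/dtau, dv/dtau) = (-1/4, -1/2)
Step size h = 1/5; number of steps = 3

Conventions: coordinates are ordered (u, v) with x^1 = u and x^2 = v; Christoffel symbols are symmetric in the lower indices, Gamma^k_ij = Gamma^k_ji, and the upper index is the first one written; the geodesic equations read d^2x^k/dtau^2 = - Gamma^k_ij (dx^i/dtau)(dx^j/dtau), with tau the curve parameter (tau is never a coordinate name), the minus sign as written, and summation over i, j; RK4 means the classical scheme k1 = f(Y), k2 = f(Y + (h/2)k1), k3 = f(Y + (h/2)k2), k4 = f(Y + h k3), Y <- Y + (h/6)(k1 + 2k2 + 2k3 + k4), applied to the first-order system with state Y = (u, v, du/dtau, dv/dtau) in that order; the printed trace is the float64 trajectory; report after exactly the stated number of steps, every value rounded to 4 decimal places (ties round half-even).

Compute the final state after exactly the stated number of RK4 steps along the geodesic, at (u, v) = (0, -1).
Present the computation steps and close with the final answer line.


f(Y) = (du/dtau, dv/dtau, -Gamma^u_ij Y'^i Y'^j, -Gamma^v_ij Y'^i Y'^j) with the Gammas evaluated at the stage position; h = 0.200000; intermediate values shown to 6 dp
step 0: u = 0.0000, v = -1.0000, du/dtau = -0.2500, dv/dtau = -0.5000
step 1:
  k1: at (u, v) = (0.000000, -1.000000), (du/dtau, dv/dtau) = (-0.250000, -0.500000); Gamma_uuu = 0.000000, Gamma_uuv = 0.000000, Gamma_uvv = 0.000000, Gamma_vuu = -1.200000, Gamma_vuv = 0.000000, Gamma_vvv = -1.200000; k1 = (-0.250000, -0.500000, 0.000000, 0.375000)
  k2: at (u, v) = (-0.025000, -1.050000), (du/dtau, dv/dtau) = (-0.250000, -0.462500); Gamma_uuu = -0.035556, Gamma_uuv = 0.000000, Gamma_uvv = -0.035556, Gamma_vuu = -1.137778, Gamma_vuv = 0.000000, Gamma_vvv = -1.137778; k2 = (-0.250000, -0.462500, 0.009828, 0.314489)
  k3: at (u, v) = (-0.025000, -1.046250), (du/dtau, dv/dtau) = (-0.249017, -0.468551); Gamma_uuu = -0.035861, Gamma_uuv = 0.000000, Gamma_uvv = -0.035861, Gamma_vuu = -1.142168, Gamma_vuv = 0.000000, Gamma_vvv = -1.142168; k3 = (-0.249017, -0.468551, 0.010097, 0.321577)
  k4: at (u, v) = (-0.049803, -1.093710), (du/dtau, dv/dtau) = (-0.247981, -0.435685); Gamma_uuu = -0.064111, Gamma_uuv = 0.000000, Gamma_uvv = -0.064111, Gamma_vuu = -1.086098, Gamma_vuv = 0.000000, Gamma_vvv = -1.086098; k4 = (-0.247981, -0.435685, 0.016112, 0.272953)
  Y <- Y + (h/6)(k1 + 2k2 + 2k3 + k4): u = -0.0499, v = -1.0933, du/dtau = -0.2481, dv/dtau = -0.4360
step 2:
  k1: at (u, v) = (-0.049867, -1.093260), (du/dtau, dv/dtau) = (-0.248135, -0.435997); Gamma_uuu = -0.064256, Gamma_uuv = 0.000000, Gamma_uvv = -0.064256, Gamma_vuu = -1.086572, Gamma_vuv = 0.000000, Gamma_vvv = -1.086572; k1 = (-0.248135, -0.435997, 0.016171, 0.273451)
  k2: at (u, v) = (-0.074681, -1.136859), (du/dtau, dv/dtau) = (-0.246518, -0.408652); Gamma_uuu = -0.087387, Gamma_uuv = 0.000000, Gamma_uvv = -0.087387, Gamma_vuu = -1.037752, Gamma_vuv = 0.000000, Gamma_vvv = -1.037752; k2 = (-0.246518, -0.408652, 0.019904, 0.236366)
  k3: at (u, v) = (-0.074519, -1.134125), (du/dtau, dv/dtau) = (-0.246144, -0.412361); Gamma_uuu = -0.087697, Gamma_uuv = 0.000000, Gamma_uvv = -0.087697, Gamma_vuu = -1.040478, Gamma_vuv = 0.000000, Gamma_vvv = -1.040478; k3 = (-0.246144, -0.412361, 0.020225, 0.239964)
  k4: at (u, v) = (-0.099096, -1.175732), (du/dtau, dv/dtau) = (-0.244090, -0.388004); Gamma_uuu = -0.106635, Gamma_uuv = 0.000000, Gamma_uvv = -0.106635, Gamma_vuu = -0.996161, Gamma_vuv = 0.000000, Gamma_vvv = -0.996161; k4 = (-0.244090, -0.388004, 0.022407, 0.209321)
  Y <- Y + (h/6)(k1 + 2k2 + 2k3 + k4): u = -0.0991, v = -1.1755, du/dtau = -0.2442, dv/dtau = -0.3881
step 3:
  k1: at (u, v) = (-0.099119, -1.175460), (du/dtau, dv/dtau) = (-0.244173, -0.388149); Gamma_uuu = -0.106717, Gamma_uuv = 0.000000, Gamma_uvv = -0.106717, Gamma_vuu = -0.996403, Gamma_vuv = 0.000000, Gamma_vvv = -0.996403; k1 = (-0.244173, -0.388149, 0.022440, 0.209524)
  k2: at (u, v) = (-0.123536, -1.214275), (du/dtau, dv/dtau) = (-0.241929, -0.367197); Gamma_uuu = -0.122606, Gamma_uuv = 0.000000, Gamma_uvv = -0.122606, Gamma_vuu = -0.957013, Gamma_vuv = 0.000000, Gamma_vvv = -0.957013; k2 = (-0.241929, -0.367197, 0.023707, 0.185051)
  k3: at (u, v) = (-0.123312, -1.212180), (du/dtau, dv/dtau) = (-0.241803, -0.369644); Gamma_uuu = -0.122882, Gamma_uuv = 0.000000, Gamma_uvv = -0.122882, Gamma_vuu = -0.958828, Gamma_vuv = 0.000000, Gamma_vvv = -0.958828; k3 = (-0.241803, -0.369644, 0.023975, 0.187073)
  k4: at (u, v) = (-0.147479, -1.249389), (du/dtau, dv/dtau) = (-0.239378, -0.350735); Gamma_uuu = -0.136173, Gamma_uuv = 0.000000, Gamma_uvv = -0.136173, Gamma_vuu = -0.922772, Gamma_vuv = 0.000000, Gamma_vvv = -0.922772; k4 = (-0.239378, -0.350735, 0.024554, 0.166392)
  Y <- Y + (h/6)(k1 + 2k2 + 2k3 + k4): u = -0.1475, v = -1.2492, du/dtau = -0.2394, dv/dtau = -0.3508

Answer: u = -0.1475, v = -1.2492, du/dtau = -0.2394, dv/dtau = -0.3508


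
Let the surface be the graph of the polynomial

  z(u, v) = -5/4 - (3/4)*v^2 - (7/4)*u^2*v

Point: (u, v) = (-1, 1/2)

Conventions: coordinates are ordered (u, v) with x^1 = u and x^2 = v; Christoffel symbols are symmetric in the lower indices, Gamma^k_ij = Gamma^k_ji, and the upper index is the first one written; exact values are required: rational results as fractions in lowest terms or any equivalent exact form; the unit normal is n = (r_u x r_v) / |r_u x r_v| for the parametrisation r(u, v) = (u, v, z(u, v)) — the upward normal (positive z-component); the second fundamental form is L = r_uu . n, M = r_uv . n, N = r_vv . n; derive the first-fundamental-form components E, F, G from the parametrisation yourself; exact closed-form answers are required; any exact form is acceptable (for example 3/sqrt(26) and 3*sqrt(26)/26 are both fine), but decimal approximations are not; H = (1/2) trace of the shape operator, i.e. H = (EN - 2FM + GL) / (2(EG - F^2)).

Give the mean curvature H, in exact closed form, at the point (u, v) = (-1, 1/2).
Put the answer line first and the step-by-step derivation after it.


Answer: H = 379*sqrt(165)/27225

z_u = 7/4, z_v = -5/2, z_uu = -7/4, z_uv = 7/2, z_vv = -3/2
E = 65/16, F = -35/8, G = 29/4; answer radicand W^2 = 165/16
unnormalised second-form numerators: l = -7/4, m = 7/2, n = -3/2; L = l/sqrt(165/16), and similarly M = m/sqrt(W^2), N = n/sqrt(W^2)
H = (E*n - 2*F*m + G*l) / (2*(EG - F^2)*sqrt(W^2)); E*n - 2*F*m + G*l = 379/32, EG - F^2 = 165/16, so H = (379/660)/sqrt(165/16)


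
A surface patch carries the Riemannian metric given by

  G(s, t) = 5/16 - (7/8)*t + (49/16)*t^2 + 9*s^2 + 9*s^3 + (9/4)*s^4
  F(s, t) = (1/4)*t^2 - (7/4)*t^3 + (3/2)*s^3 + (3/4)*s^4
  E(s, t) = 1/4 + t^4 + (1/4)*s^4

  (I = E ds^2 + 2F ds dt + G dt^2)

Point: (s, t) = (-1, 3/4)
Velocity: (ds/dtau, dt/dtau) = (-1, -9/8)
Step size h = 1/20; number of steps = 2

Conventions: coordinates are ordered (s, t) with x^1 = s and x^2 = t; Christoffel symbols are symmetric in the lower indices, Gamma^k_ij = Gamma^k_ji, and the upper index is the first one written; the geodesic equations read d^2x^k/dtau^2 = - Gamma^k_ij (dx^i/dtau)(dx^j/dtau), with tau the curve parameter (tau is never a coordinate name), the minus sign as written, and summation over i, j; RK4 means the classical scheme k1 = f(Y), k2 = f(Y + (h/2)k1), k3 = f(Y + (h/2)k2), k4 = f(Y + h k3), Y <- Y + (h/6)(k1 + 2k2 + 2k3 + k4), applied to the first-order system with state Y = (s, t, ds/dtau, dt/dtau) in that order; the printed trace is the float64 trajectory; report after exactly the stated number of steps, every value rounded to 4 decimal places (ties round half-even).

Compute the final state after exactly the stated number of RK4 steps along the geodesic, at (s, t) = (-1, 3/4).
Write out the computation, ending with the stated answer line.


f(Y) = (ds/dtau, dt/dtau, -Gamma^s_ij Y'^i Y'^j, -Gamma^t_ij Y'^i Y'^j) with the Gammas evaluated at the stage position; h = 0.050000; intermediate values shown to 6 dp
step 0: s = -1.0000, t = 0.7500, ds/dtau = -1.0000, dt/dtau = -1.1250
step 1:
  k1: at (s, t) = (-1.000000, 0.750000), (ds/dtau, dt/dtau) = (-1.000000, -1.125000); Gamma_sss = -0.811222, Gamma_sst = 2.670677, Gamma_stt = -5.974766, Gamma_tss = -0.120422, Gamma_tst = 0.991802, Gamma_ttt = -1.706452; k1 = (-1.000000, -1.125000, 2.364012, 0.048597)
  k2: at (s, t) = (-1.025000, 0.721875), (ds/dtau, dt/dtau) = (-0.940900, -1.123785); Gamma_sss = -0.849845, Gamma_sst = 2.592249, Gamma_stt = -5.956963, Gamma_tss = -0.105897, Gamma_tst = 0.999605, Gamma_ttt = -1.720565; k2 = (-0.940900, -1.123785, 2.793439, 0.152737)
  k3: at (s, t) = (-1.023522, 0.721905), (ds/dtau, dt/dtau) = (-0.930164, -1.121182); Gamma_sss = -0.843243, Gamma_sst = 2.583284, Gamma_stt = -5.937454, Gamma_tss = -0.102841, Gamma_tst = 0.992685, Gamma_ttt = -1.709441; k3 = (-0.930164, -1.121182, 2.805118, 0.167321)
  k4: at (s, t) = (-1.046508, 0.693941), (ds/dtau, dt/dtau) = (-0.859744, -1.116634); Gamma_sss = -0.882869, Gamma_sst = 2.491447, Gamma_stt = -5.860297, Gamma_tss = -0.091217, Gamma_tst = 0.996362, Gamma_ttt = -1.706564; k4 = (-0.859744, -1.116634, 3.175942, 0.282237)
  Y <- Y + (h/6)(k1 + 2k2 + 2k3 + k4): s = -1.0467, t = 0.6939, ds/dtau = -0.8605, dt/dtau = -1.1169
step 2:
  k1: at (s, t) = (-1.046682, 0.693904), (ds/dtau, dt/dtau) = (-0.860524, -1.116909); Gamma_sss = -0.883617, Gamma_sst = 2.492214, Gamma_stt = -5.862010, Gamma_tss = -0.091540, Gamma_tst = 0.997065, Gamma_ttt = -1.707645; k1 = (-0.860524, -1.116909, 3.176422, 0.281435)
  k2: at (s, t) = (-1.068195, 0.665981), (ds/dtau, dt/dtau) = (-0.781114, -1.109873); Gamma_sss = -0.924462, Gamma_sst = 2.393129, Gamma_stt = -5.735722, Gamma_tss = -0.083042, Gamma_tst = 0.999524, Gamma_ttt = -1.691953; k2 = (-0.781114, -1.109873, 3.480030, 0.401796)
  k3: at (s, t) = (-1.066210, 0.666157), (ds/dtau, dt/dtau) = (-0.773524, -1.106864); Gamma_sss = -0.914863, Gamma_sst = 2.382375, Gamma_stt = -5.714277, Gamma_tss = -0.078403, Gamma_tst = 0.990408, Gamma_ttt = -1.678317; k3 = (-0.773524, -1.106864, 3.468723, 0.407151)
  k4: at (s, t) = (-1.085358, 0.638560), (ds/dtau, dt/dtau) = (-0.687088, -1.096551); Gamma_sss = -0.950420, Gamma_sst = 2.276956, Gamma_stt = -5.542736, Gamma_tss = -0.069934, Gamma_tst = 0.988792, Gamma_ttt = -1.647231; k4 = (-0.687088, -1.096551, 3.682364, 0.523720)
  Y <- Y + (h/6)(k1 + 2k2 + 2k3 + k4): s = -1.0855, t = 0.6385, ds/dtau = -0.6876, dt/dtau = -1.0967

Answer: s = -1.0855, t = 0.6385, ds/dtau = -0.6876, dt/dtau = -1.0967


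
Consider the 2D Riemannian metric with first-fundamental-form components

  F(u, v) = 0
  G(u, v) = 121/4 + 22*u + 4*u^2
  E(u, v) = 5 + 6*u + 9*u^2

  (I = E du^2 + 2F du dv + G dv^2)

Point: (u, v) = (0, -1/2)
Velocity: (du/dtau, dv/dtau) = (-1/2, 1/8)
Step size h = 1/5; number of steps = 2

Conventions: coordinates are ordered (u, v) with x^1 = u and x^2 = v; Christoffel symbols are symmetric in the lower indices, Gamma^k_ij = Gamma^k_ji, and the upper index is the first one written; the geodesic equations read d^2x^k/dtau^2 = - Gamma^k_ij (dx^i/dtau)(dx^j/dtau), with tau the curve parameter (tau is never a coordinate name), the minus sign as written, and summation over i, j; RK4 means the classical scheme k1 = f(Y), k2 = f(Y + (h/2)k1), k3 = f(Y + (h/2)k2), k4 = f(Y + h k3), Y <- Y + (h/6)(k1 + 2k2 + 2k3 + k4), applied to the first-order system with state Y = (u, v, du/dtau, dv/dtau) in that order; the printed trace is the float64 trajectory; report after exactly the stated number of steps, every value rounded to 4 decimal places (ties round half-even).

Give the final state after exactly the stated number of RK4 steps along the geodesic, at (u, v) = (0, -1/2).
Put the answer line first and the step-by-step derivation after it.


Answer: u = -0.2075, v = -0.4460, du/dtau = -0.5314, dv/dtau = 0.1462

f(Y) = (du/dtau, dv/dtau, -Gamma^u_ij Y'^i Y'^j, -Gamma^v_ij Y'^i Y'^j) with the Gammas evaluated at the stage position; h = 0.200000; intermediate values shown to 6 dp
step 0: u = 0.0000, v = -0.5000, du/dtau = -0.5000, dv/dtau = 0.1250
step 1:
  k1: at (u, v) = (0.000000, -0.500000), (du/dtau, dv/dtau) = (-0.500000, 0.125000); Gamma_uuu = 0.600000, Gamma_uuv = 0.000000, Gamma_uvv = -2.200000, Gamma_vuu = 0.000000, Gamma_vuv = 0.363636, Gamma_vvv = 0.000000; k1 = (-0.500000, 0.125000, -0.115625, 0.045455)
  k2: at (u, v) = (-0.050000, -0.487500), (du/dtau, dv/dtau) = (-0.511563, 0.129545); Gamma_uuu = 0.539968, Gamma_uuv = 0.000000, Gamma_uvv = -2.286924, Gamma_vuu = 0.000000, Gamma_vuv = 0.370370, Gamma_vvv = 0.000000; k2 = (-0.511563, 0.129545, -0.102928, 0.049089)
  k3: at (u, v) = (-0.051156, -0.487045), (du/dtau, dv/dtau) = (-0.510293, 0.129909); Gamma_uuu = 0.538436, Gamma_uuv = 0.000000, Gamma_uvv = -2.288797, Gamma_vuu = 0.000000, Gamma_vuv = 0.370529, Gamma_vvv = 0.000000; k3 = (-0.510293, 0.129909, -0.101581, 0.049126)
  k4: at (u, v) = (-0.102059, -0.474018), (du/dtau, dv/dtau) = (-0.520316, 0.134825); Gamma_uuu = 0.464470, Gamma_uuv = 0.000000, Gamma_uvv = -2.363499, Gamma_vuu = 0.000000, Gamma_vuv = 0.377652, Gamma_vvv = 0.000000; k4 = (-0.520316, 0.134825, -0.082782, 0.052986)
  Y <- Y + (h/6)(k1 + 2k2 + 2k3 + k4): u = -0.1021, v = -0.4740, du/dtau = -0.5202, dv/dtau = 0.1348
step 2:
  k1: at (u, v) = (-0.102134, -0.474042), (du/dtau, dv/dtau) = (-0.520248, 0.134829); Gamma_uuu = 0.464351, Gamma_uuv = 0.000000, Gamma_uvv = -2.363598, Gamma_vuu = 0.000000, Gamma_vuv = 0.377663, Gamma_vvv = 0.000000; k1 = (-0.520248, 0.134829, -0.082713, 0.052982)
  k2: at (u, v) = (-0.154159, -0.460559), (du/dtau, dv/dtau) = (-0.528519, 0.140127); Gamma_uuu = 0.375984, Gamma_uuv = 0.000000, Gamma_uvv = -2.420968, Gamma_vuu = 0.000000, Gamma_vuv = 0.385232, Gamma_vvv = 0.000000; k2 = (-0.528519, 0.140127, -0.057487, 0.057060)
  k3: at (u, v) = (-0.154986, -0.460029), (du/dtau, dv/dtau) = (-0.525996, 0.140535); Gamma_uuu = 0.374481, Gamma_uuv = 0.000000, Gamma_uvv = -2.421699, Gamma_vuu = 0.000000, Gamma_vuv = 0.385354, Gamma_vvv = 0.000000; k3 = (-0.525996, 0.140535, -0.055780, 0.056972)
  k4: at (u, v) = (-0.207333, -0.445935), (du/dtau, dv/dtau) = (-0.531403, 0.146223); Gamma_uuu = 0.273722, Gamma_uuv = 0.000000, Gamma_uvv = -2.454973, Gamma_vuu = 0.000000, Gamma_vuv = 0.393288, Gamma_vvv = 0.000000; k4 = (-0.531403, 0.146223, -0.024806, 0.061120)
  Y <- Y + (h/6)(k1 + 2k2 + 2k3 + k4): u = -0.2075, v = -0.4460, du/dtau = -0.5314, dv/dtau = 0.1462


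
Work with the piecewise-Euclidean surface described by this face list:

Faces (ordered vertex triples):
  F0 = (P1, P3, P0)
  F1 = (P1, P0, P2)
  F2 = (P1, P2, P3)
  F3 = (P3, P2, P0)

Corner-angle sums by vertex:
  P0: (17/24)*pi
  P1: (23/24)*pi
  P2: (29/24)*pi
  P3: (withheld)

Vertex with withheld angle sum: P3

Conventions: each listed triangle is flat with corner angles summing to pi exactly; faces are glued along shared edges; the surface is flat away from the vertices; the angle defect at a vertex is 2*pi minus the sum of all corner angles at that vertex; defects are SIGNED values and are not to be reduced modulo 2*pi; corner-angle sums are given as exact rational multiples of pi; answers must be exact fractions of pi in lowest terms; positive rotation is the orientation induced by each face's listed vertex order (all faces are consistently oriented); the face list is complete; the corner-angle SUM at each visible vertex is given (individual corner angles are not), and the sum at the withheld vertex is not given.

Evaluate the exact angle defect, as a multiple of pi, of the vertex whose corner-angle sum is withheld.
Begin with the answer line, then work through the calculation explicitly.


Answer: defect(P3) = (7/8)*pi

V = 4, E = 6, F = 4; chi = V - E + F = 2
Gauss-Bonnet: total defect = 2*pi*chi = 4*pi; visible defects sum to (25/8)*pi


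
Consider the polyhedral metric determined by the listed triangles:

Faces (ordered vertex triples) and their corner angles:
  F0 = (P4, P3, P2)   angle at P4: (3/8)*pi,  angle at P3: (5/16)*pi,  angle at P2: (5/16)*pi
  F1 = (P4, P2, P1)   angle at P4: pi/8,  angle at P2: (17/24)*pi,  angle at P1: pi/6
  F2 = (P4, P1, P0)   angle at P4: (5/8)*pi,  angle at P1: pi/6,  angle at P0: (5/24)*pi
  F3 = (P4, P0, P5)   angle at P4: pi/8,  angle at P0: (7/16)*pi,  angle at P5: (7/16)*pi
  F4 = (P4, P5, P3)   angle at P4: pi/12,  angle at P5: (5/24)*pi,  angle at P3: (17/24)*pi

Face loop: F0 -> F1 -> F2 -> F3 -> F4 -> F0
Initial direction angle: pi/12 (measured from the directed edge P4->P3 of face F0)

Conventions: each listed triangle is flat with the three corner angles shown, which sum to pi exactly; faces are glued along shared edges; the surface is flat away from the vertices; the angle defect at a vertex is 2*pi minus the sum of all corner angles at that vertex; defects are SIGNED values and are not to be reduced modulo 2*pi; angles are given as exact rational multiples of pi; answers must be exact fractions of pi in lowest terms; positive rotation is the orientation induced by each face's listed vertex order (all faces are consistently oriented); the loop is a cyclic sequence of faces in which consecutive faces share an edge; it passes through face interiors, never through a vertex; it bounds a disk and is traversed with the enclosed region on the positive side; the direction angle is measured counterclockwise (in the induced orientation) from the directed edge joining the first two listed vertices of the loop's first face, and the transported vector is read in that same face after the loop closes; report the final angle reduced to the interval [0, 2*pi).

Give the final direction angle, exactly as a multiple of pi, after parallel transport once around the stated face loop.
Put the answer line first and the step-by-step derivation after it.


Answer: final direction angle = (3/4)*pi

enclosed vertex P4: corner angles sum to (4/3)*pi, defect = 2*pi - (4/3)*pi = (2/3)*pi
the final direction is the initial angle plus the enclosed defects, taken mod 2*pi in the induced orientation
final angle = pi/12 + (2/3)*pi = (3/4)*pi (mod 2*pi)


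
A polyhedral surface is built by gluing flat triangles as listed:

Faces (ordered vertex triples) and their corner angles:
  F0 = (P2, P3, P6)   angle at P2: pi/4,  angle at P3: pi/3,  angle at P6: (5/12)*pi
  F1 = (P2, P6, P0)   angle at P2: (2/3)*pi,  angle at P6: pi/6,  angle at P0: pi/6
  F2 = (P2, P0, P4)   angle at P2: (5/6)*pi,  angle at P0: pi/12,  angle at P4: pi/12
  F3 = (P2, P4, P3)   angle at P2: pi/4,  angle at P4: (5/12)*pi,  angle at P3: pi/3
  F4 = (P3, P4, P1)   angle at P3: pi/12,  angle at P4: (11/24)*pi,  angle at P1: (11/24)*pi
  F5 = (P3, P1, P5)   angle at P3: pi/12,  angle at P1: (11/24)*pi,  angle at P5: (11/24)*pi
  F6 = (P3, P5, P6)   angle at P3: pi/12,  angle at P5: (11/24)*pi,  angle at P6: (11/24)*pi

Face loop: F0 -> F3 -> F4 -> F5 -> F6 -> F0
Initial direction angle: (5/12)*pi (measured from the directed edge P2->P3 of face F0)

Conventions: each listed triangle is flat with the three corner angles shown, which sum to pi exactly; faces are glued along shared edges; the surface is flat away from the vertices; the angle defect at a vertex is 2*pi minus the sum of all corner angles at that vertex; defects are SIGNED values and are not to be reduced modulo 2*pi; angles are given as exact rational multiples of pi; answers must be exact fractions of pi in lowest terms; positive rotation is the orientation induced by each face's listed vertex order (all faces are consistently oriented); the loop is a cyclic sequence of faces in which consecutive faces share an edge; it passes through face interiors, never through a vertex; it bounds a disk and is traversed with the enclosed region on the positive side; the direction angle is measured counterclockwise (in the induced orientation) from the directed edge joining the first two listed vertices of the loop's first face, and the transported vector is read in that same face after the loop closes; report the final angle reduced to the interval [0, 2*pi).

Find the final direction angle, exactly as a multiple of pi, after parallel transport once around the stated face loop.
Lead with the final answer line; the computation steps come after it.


Answer: final direction angle = (3/2)*pi

enclosed vertex P3: corner angles sum to (11/12)*pi, defect = 2*pi - (11/12)*pi = (13/12)*pi
final direction = starting direction + enclosed defect total, reduced mod 2*pi (induced orientation)
final angle = (5/12)*pi + (13/12)*pi = (3/2)*pi (mod 2*pi)


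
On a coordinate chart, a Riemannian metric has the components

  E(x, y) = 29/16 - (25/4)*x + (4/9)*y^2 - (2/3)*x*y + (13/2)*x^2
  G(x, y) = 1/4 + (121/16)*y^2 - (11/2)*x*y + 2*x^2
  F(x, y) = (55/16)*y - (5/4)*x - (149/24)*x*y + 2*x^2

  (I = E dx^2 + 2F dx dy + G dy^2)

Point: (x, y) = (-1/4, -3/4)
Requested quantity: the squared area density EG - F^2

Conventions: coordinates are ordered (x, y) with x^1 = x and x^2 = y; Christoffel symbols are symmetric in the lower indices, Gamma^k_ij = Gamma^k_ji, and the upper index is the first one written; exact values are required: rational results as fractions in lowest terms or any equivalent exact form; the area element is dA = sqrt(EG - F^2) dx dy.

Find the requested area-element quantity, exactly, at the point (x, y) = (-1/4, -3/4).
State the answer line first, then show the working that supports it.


Answer: EG - F^2 = 51321/16384

E = 125/32, F = -423/128, G = 921/256; EG - F^2 = 51321/16384


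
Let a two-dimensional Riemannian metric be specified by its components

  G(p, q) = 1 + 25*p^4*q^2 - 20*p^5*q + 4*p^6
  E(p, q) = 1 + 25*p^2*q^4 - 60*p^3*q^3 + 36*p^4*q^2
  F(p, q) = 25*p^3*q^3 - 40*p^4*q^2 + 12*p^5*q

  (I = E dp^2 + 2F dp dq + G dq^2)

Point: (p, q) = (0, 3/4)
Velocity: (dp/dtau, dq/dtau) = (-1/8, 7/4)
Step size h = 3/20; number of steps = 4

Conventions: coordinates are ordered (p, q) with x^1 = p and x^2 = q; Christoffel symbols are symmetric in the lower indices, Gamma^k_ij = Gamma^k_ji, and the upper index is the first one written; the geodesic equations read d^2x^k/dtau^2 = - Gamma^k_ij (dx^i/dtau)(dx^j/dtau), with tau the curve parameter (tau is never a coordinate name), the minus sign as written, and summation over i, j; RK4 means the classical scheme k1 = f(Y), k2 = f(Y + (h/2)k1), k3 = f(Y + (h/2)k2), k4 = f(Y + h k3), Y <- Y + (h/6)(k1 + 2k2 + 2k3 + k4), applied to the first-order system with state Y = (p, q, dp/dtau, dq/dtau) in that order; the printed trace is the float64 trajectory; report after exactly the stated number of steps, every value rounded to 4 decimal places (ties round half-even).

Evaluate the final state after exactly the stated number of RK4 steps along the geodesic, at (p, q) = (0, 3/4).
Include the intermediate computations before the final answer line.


f(Y) = (dp/dtau, dq/dtau, -Gamma^p_ij Y'^i Y'^j, -Gamma^q_ij Y'^i Y'^j) with the Gammas evaluated at the stage position; h = 0.150000; intermediate values shown to 6 dp
step 0: p = 0.0000, q = 0.7500, dp/dtau = -0.1250, dq/dtau = 1.7500
step 1:
  k1: at (p, q) = (0.000000, 0.750000), (dp/dtau, dq/dtau) = (-0.125000, 1.750000); Gamma_ppp = 0.000000, Gamma_ppq = 0.000000, Gamma_pqq = 0.000000, Gamma_qpp = 0.000000, Gamma_qpq = 0.000000, Gamma_qqq = 0.000000; k1 = (-0.125000, 1.750000, 0.000000, 0.000000)
  k2: at (p, q) = (-0.009375, 0.881250), (dp/dtau, dq/dtau) = (-0.125000, 1.750000); Gamma_ppp = -0.146614, Gamma_ppq = 0.003061, Gamma_pqq = -0.000016, Gamma_qpp = 0.001547, Gamma_qpq = -0.000032, Gamma_qqq = 0.000000; k2 = (-0.125000, 1.750000, 0.003680, -0.000039)
  k3: at (p, q) = (-0.009375, 0.881250), (dp/dtau, dq/dtau) = (-0.124724, 1.749997); Gamma_ppp = -0.146614, Gamma_ppq = 0.003061, Gamma_pqq = -0.000016, Gamma_qpp = 0.001547, Gamma_qpq = -0.000032, Gamma_qqq = 0.000000; k3 = (-0.124724, 1.749997, 0.003667, -0.000039)
  k4: at (p, q) = (-0.018709, 1.012500), (dp/dtau, dq/dtau) = (-0.124450, 1.749994); Gamma_ppp = -0.519727, Gamma_ppq = 0.018595, Gamma_pqq = -0.000170, Gamma_qpp = 0.009464, Gamma_qpq = -0.000339, Gamma_qqq = 0.000003; k4 = (-0.124450, 1.749994, 0.016669, -0.000304)
  Y <- Y + (h/6)(k1 + 2k2 + 2k3 + k4): p = -0.0187, q = 1.0125, dp/dtau = -0.1242, dq/dtau = 1.7500
step 2:
  k1: at (p, q) = (-0.018722, 1.012500), (dp/dtau, dq/dtau) = (-0.124216, 1.749989); Gamma_ppp = -0.520129, Gamma_ppq = 0.018623, Gamma_pqq = -0.000170, Gamma_qpp = 0.009479, Gamma_qpq = -0.000339, Gamma_qqq = 0.000003; k1 = (-0.124216, 1.749989, 0.016643, -0.000303)
  k2: at (p, q) = (-0.028039, 1.143749), (dp/dtau, dq/dtau) = (-0.122968, 1.749966); Gamma_ppp = -1.262471, Gamma_ppq = 0.059319, Gamma_pqq = -0.000717, Gamma_qpp = 0.030359, Gamma_qpq = -0.001426, Gamma_qqq = 0.000017; k2 = (-0.122968, 1.749966, 0.046814, -0.001126)
  k3: at (p, q) = (-0.027945, 1.143747), (dp/dtau, dq/dtau) = (-0.120705, 1.749904); Gamma_ppp = -1.258193, Gamma_ppq = 0.058928, Gamma_pqq = -0.000709, Gamma_qpp = 0.030158, Gamma_qpq = -0.001412, Gamma_qqq = 0.000017; k3 = (-0.120705, 1.749904, 0.045398, -0.001088)
  k4: at (p, q) = (-0.036828, 1.274985), (dp/dtau, dq/dtau) = (-0.117406, 1.749825); Gamma_ppp = -2.456061, Gamma_ppq = 0.134989, Gamma_pqq = -0.001916, Gamma_qpp = 0.069359, Gamma_qpq = -0.003812, Gamma_qqq = 0.000054; k4 = (-0.117406, 1.749825, 0.095187, -0.002688)
  Y <- Y + (h/6)(k1 + 2k2 + 2k3 + k4): p = -0.0369, q = 1.2750, dp/dtau = -0.1168, dq/dtau = 1.7498
step 3:
  k1: at (p, q) = (-0.036947, 1.274989), (dp/dtau, dq/dtau) = (-0.116810, 1.749803); Gamma_ppp = -2.463324, Gamma_ppq = 0.135802, Gamma_pqq = -0.001934, Gamma_qpp = 0.069783, Gamma_qpq = -0.003847, Gamma_qqq = 0.000055; k1 = (-0.116810, 1.749803, 0.095047, -0.002693)
  k2: at (p, q) = (-0.045707, 1.406224), (dp/dtau, dq/dtau) = (-0.109681, 1.749601); Gamma_ppp = -4.099915, Gamma_ppq = 0.252059, Gamma_pqq = -0.004018, Gamma_qpp = 0.129927, Gamma_qpq = -0.007988, Gamma_qqq = 0.000127; k2 = (-0.109681, 1.749601, 0.158361, -0.005018)
  k3: at (p, q) = (-0.045173, 1.406209), (dp/dtau, dq/dtau) = (-0.104933, 1.749427); Gamma_ppp = -4.064348, Gamma_ppq = 0.247106, Gamma_pqq = -0.003894, Gamma_qpp = 0.127331, Gamma_qpq = -0.007742, Gamma_qqq = 0.000122; k3 = (-0.104933, 1.749427, 0.147393, -0.004618)
  k4: at (p, q) = (-0.052687, 1.537403), (dp/dtau, dq/dtau) = (-0.094701, 1.749110); Gamma_ppp = -5.835997, Gamma_ppq = 0.377198, Gamma_pqq = -0.006333, Gamma_qpp = 0.194732, Gamma_qpq = -0.012586, Gamma_qqq = 0.000211; k4 = (-0.094701, 1.749110, 0.196674, -0.006562)
  Y <- Y + (h/6)(k1 + 2k2 + 2k3 + k4): p = -0.0530, q = 1.5374, dp/dtau = -0.0942, dq/dtau = 1.7491
step 4:
  k1: at (p, q) = (-0.052965, 1.537413), (dp/dtau, dq/dtau) = (-0.094229, 1.749090); Gamma_ppp = -5.851419, Gamma_ppq = 0.380080, Gamma_pqq = -0.006414, Gamma_qpp = 0.196251, Gamma_qpq = -0.012748, Gamma_qqq = 0.000215; k1 = (-0.094229, 1.749090, 0.196865, -0.006603)
  k2: at (p, q) = (-0.060032, 1.668595), (dp/dtau, dq/dtau) = (-0.079464, 1.748595); Gamma_ppp = -7.486959, Gamma_ppq = 0.506613, Gamma_pqq = -0.008921, Gamma_qpp = 0.261932, Gamma_qpq = -0.017724, Gamma_qqq = 0.000312; k2 = (-0.079464, 1.748595, 0.215341, -0.007534)
  k3: at (p, q) = (-0.058925, 1.668557), (dp/dtau, dq/dtau) = (-0.078078, 1.748525); Gamma_ppp = -7.454733, Gamma_ppq = 0.495671, Gamma_pqq = -0.008571, Gamma_qpp = 0.256128, Gamma_qpq = -0.017030, Gamma_qqq = 0.000294; k3 = (-0.078078, 1.748525, 0.206989, -0.007112)
  k4: at (p, q) = (-0.064677, 1.799692), (dp/dtau, dq/dtau) = (-0.063181, 1.748023); Gamma_ppp = -8.755433, Gamma_ppq = 0.591825, Gamma_pqq = -0.010410, Gamma_qpp = 0.305978, Gamma_qpq = -0.020683, Gamma_qqq = 0.000364; k4 = (-0.063181, 1.748023, 0.197482, -0.006901)
  Y <- Y + (h/6)(k1 + 2k2 + 2k3 + k4): p = -0.0648, q = 1.7997, dp/dtau = -0.0633, dq/dtau = 1.7480

Answer: p = -0.0648, q = 1.7997, dp/dtau = -0.0633, dq/dtau = 1.7480


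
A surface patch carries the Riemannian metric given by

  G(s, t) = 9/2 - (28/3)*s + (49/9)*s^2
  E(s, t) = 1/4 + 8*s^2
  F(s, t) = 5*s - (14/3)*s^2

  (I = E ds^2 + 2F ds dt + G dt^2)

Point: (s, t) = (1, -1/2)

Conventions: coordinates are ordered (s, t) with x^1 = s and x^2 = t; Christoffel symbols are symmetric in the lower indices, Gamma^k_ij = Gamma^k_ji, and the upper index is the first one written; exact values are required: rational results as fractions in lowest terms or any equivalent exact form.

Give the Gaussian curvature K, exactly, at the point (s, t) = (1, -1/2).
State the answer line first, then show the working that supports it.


Answer: K = -87752/126025

E = 33/4, F = 1/3, G = 11/18, EG - F^2 = 355/72 at the point
E_s = 16, E_t = 0, F_s = -13/3, F_t = 0, G_s = 14/9, G_t = 0
E_tt = 0, F_st = 0, G_ss = 98/9
Brioschi: K = (det M1 - det M2) / (EG - F^2)^2 with the standard first/second-derivative matrices M1, M2.
M1 = [[-E_tt/2 + F_st - G_ss/2, E_s/2, F_s - E_t/2], [F_t - G_s/2, E, F], [G_t/2, F, G]] = [[-49/9, 8, -13/3], [-7/9, 33/4, 1/3], [0, 1/3, 11/18]]; det M1 = -14203/648
M2 = [[0, E_t/2, G_s/2], [E_t/2, E, F], [G_s/2, F, G]] = [[0, 0, 7/9], [0, 33/4, 1/3], [7/9, 1/3, 11/18]]; det M2 = -539/108
det M1 - det M2 = -10969/648; K = -10969/648 / (355/72)^2 = -87752/126025


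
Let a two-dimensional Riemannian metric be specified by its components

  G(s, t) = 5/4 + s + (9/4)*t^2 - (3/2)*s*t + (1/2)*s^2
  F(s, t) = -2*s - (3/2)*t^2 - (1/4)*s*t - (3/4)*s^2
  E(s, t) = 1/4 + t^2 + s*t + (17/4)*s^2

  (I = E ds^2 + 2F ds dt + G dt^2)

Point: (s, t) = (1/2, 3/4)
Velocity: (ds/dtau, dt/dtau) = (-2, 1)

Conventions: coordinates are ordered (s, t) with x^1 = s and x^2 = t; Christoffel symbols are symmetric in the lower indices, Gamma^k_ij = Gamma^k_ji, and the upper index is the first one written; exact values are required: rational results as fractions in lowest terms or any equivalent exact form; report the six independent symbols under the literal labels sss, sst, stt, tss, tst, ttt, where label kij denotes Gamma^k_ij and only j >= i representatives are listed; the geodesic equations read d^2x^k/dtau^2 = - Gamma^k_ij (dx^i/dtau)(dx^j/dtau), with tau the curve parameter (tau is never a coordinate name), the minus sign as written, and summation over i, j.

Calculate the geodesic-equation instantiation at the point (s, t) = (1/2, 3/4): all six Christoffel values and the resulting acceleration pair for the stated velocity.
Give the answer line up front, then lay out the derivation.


Answer: Gamma_sss = -492/329, Gamma_sst = 762/329, Gamma_stt = -3909/1316, Gamma_tss = -908/329, Gamma_tst = 652/329, Gamma_ttt = -638/329; accelerations (d^2s/dtau^2, d^2t/dtau^2) = (23973/1316, 6878/329)

E = 9/4, F = -17/8, G = 165/64 at the point
E_s = 5, E_t = 2, F_s = -47/16, F_t = -19/8, G_s = 3/8, G_t = 21/8
EG - F^2 = 329/256;  g^inv = (256/329) * [[165/64, 17/8], [17/8, 9/4]]
first-kind symbols [ij,l] = (1/2)(d_i g_jl + d_j g_il - d_l g_ij): [ss,s] = E_s/2 = 5/2, [ss,t] = F_s - E_t/2 = -63/16, [st,s] = E_t/2 = 1, [st,t] = G_s/2 = 3/16, [tt,s] = F_t - G_s/2 = -41/16, [tt,t] = G_t/2 = 21/16
Gamma^s_ij = (G*[ij,s] - F*[ij,t])/(EG - F^2), Gamma^t_ij = (E*[ij,t] - F*[ij,s])/(EG - F^2)
Gamma_sss = -492/329, Gamma_sst = 762/329, Gamma_stt = -3909/1316, Gamma_tss = -908/329, Gamma_tst = 652/329, Gamma_ttt = -638/329
d^2s/dtau^2 = -(Gamma_sss*(-2)^2 + 2*Gamma_sst*(-2)*(1) + Gamma_stt*(1)^2) = 23973/1316
d^2t/dtau^2 = -(Gamma_tss*(-2)^2 + 2*Gamma_tst*(-2)*(1) + Gamma_ttt*(1)^2) = 6878/329


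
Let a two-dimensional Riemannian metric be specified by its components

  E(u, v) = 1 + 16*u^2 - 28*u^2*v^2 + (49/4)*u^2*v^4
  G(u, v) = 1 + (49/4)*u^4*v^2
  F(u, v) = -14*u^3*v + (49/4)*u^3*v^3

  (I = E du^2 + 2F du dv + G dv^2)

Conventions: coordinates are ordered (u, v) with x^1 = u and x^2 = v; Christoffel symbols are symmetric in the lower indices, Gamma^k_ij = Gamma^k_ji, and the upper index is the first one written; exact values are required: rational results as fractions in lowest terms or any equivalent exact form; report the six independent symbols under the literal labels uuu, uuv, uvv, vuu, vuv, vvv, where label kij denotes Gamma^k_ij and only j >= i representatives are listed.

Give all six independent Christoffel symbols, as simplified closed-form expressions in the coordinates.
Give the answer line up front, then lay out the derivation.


Answer: Gamma_uuu = (49*u*v^4 - 112*u*v^2 + 64*u)/(49*u^4*v^2 + 49*u^2*v^4 - 112*u^2*v^2 + 64*u^2 + 4), Gamma_uuv = (98*u^2*v^3 - 112*u^2*v)/(49*u^4*v^2 + 49*u^2*v^4 - 112*u^2*v^2 + 64*u^2 + 4), Gamma_uvv = (49*u^3*v^2 - 56*u^3)/(49*u^4*v^2 + 49*u^2*v^4 - 112*u^2*v^2 + 64*u^2 + 4), Gamma_vuu = (49*u^2*v^3 - 56*u^2*v)/(49*u^4*v^2 + 49*u^2*v^4 - 112*u^2*v^2 + 64*u^2 + 4), Gamma_vuv = 98*u^3*v^2/(49*u^4*v^2 + 49*u^2*v^4 - 112*u^2*v^2 + 64*u^2 + 4), Gamma_vvv = 49*u^4*v/(49*u^4*v^2 + 49*u^2*v^4 - 112*u^2*v^2 + 64*u^2 + 4)

E = 1 + 16*u^2 - 28*u^2*v^2 + (49/4)*u^2*v^4; F = -14*u^3*v + (49/4)*u^3*v^3; G = 1 + (49/4)*u^4*v^2
Gamma^k_ij = (1/2) g^{kl} (d_i g_jl + d_j g_il - d_l g_ij), with g^inv = (1/(EG-F^2)) [[G, -F], [-F, E]]
first partials: E_u = 32*u - 56*u*v^2 + (49/2)*u*v^4, E_v = -56*u^2*v + 49*u^2*v^3, F_u = -42*u^2*v + (147/4)*u^2*v^3, F_v = -14*u^3 + (147/4)*u^3*v^2, G_u = 49*u^3*v^2, G_v = (49/2)*u^4*v
D = EG - F^2 = 1 + 16*u^2 - 28*u^2*v^2 + (49/4)*u^2*v^4 + (49/4)*u^4*v^2
expanded: Gamma^u_uu = (G E_u - 2F F_u + F E_v)/(2D), Gamma^u_uv = (G E_v - F G_u)/(2D), Gamma^u_vv = (2G F_v - G G_u - F G_v)/(2D), Gamma^v_uu = (2E F_u - E E_v - F E_u)/(2D), Gamma^v_uv = (E G_u - F E_v)/(2D), Gamma^v_vv = (E G_v - 2F F_v + F G_u)/(2D); substitute and cancel common factors


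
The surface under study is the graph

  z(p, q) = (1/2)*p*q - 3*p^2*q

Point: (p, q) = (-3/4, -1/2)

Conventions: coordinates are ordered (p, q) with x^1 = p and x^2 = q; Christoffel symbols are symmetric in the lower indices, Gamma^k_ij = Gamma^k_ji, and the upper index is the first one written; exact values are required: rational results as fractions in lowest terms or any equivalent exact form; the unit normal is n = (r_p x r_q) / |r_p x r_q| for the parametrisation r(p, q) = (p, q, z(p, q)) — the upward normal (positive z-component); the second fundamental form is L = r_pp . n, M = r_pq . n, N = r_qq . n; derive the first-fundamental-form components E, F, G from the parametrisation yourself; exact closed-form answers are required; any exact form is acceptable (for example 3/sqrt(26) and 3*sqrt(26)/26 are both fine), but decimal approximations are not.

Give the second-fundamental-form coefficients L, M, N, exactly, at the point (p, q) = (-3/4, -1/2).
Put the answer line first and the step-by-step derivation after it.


Answer: L = 48*sqrt(2945)/2945, M = 16*sqrt(2945)/589, N = 0

z_p = -5/2, z_q = -33/16, z_pp = 3, z_pq = 5, z_qq = 0
E = 29/4, F = 165/32, G = 1345/256; answer radicand W^2 = 2945/256
unnormalised second-form numerators: l = 3, m = 5, n = 0; L = l/sqrt(2945/256), and similarly M = m/sqrt(W^2), N = n/sqrt(W^2)


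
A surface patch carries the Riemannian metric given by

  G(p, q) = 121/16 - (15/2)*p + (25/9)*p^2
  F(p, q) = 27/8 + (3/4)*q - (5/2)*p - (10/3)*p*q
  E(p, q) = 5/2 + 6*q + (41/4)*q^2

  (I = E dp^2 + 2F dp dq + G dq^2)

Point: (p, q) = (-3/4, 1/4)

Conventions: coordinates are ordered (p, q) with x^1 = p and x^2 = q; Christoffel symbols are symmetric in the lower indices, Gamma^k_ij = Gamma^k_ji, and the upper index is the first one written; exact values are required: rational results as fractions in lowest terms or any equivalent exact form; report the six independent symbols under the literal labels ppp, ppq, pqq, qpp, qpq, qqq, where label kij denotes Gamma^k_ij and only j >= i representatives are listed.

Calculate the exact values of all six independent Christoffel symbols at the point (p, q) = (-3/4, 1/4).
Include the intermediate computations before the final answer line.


E = 297/64, F = 97/16, G = 59/4 at the point
E_p = 0, E_q = 89/8, F_p = -10/3, F_q = 13/4, G_p = -35/3, G_q = 0
EG - F^2 = 4057/128;  g^inv = (128/4057) * [[59/4, -97/16], [-97/16, 297/64]]
first-kind symbols [ij,l] = (1/2)(d_i g_jl + d_j g_il - d_l g_ij): [pp,p] = E_p/2 = 0, [pp,q] = F_p - E_q/2 = -427/48, [pq,p] = E_q/2 = 89/16, [pq,q] = G_p/2 = -35/6, [qq,p] = F_q - G_p/2 = 109/12, [qq,q] = G_q/2 = 0
Gamma^p_ij = (G*[ij,p] - F*[ij,q])/(EG - F^2), Gamma^q_ij = (E*[ij,q] - F*[ij,p])/(EG - F^2)

Answer: Gamma_ppp = 41419/24342, Gamma_ppq = 45086/12171, Gamma_pqq = 51448/12171, Gamma_qpp = -42273/32456, Gamma_qpq = -15563/8114, Gamma_qqq = -21146/12171


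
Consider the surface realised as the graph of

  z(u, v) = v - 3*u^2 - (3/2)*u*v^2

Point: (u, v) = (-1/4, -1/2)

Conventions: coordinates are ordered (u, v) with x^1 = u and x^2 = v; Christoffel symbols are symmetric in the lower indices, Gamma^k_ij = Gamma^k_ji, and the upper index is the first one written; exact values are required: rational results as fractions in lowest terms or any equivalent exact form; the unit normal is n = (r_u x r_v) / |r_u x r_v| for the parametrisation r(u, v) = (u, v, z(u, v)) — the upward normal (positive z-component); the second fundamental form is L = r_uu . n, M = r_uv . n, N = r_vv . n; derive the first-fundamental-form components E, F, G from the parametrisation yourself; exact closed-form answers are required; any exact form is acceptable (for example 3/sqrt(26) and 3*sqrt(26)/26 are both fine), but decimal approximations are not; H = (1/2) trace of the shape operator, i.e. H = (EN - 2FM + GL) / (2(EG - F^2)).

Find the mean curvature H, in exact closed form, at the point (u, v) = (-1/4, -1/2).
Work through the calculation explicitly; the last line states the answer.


z_u = 9/8, z_v = 5/8, z_uu = -6, z_uv = 3/2, z_vv = 3/4
E = 145/64, F = 45/64, G = 89/64; answer radicand W^2 = 85/32
unnormalised second-form numerators: l = -6, m = 3/2, n = 3/4; L = l/sqrt(85/32), and similarly M = m/sqrt(W^2), N = n/sqrt(W^2)
H = (E*n - 2*F*m + G*l) / (2*(EG - F^2)*sqrt(W^2)); E*n - 2*F*m + G*l = -2241/256, EG - F^2 = 85/32, so H = (-2241/1360)/sqrt(85/32)

Answer: H = -2241*sqrt(170)/28900


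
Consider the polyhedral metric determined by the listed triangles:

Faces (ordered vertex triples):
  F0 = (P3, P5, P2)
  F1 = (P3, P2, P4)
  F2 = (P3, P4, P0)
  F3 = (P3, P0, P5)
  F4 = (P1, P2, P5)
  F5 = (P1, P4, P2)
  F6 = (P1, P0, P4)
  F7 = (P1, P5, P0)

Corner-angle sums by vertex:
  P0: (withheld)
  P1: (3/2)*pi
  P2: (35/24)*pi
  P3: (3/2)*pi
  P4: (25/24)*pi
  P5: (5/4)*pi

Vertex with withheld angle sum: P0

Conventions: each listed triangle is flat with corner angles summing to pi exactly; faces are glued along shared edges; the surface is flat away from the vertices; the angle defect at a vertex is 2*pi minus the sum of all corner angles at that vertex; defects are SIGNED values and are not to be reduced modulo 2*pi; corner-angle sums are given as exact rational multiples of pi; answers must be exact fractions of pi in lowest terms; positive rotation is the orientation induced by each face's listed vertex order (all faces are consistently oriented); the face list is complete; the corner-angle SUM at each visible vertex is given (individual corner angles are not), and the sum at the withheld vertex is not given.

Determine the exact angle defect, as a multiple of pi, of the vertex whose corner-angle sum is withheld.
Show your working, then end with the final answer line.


V = 6, E = 12, F = 8; chi = V - E + F = 2
Gauss-Bonnet: total defect = 2*pi*chi = 4*pi; visible defects sum to (13/4)*pi

Answer: defect(P0) = (3/4)*pi


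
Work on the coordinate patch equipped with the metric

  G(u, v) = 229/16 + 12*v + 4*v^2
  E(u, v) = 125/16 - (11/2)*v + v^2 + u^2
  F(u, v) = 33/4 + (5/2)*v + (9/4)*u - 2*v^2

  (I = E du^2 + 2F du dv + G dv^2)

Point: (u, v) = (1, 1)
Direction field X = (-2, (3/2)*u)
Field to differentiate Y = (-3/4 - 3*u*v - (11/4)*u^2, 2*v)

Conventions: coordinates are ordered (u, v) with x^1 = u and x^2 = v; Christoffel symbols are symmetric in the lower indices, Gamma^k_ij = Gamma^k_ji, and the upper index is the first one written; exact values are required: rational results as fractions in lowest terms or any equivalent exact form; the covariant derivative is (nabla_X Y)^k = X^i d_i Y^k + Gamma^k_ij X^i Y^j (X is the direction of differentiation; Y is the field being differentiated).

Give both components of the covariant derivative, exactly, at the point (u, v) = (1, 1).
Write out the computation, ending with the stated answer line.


E = 69/16, F = 11, G = 485/16 at the point
E_u = 2, E_v = -7/2, F_u = 9/4, F_v = -3/2, G_u = 0, G_v = 20
EG - F^2 = 2489/256;  g^inv = (256/2489) * [[485/16, -11], [-11, 69/16]]
first-kind symbols [ij,l] = (1/2)(d_i g_jl + d_j g_il - d_l g_ij): [uu,u] = E_u/2 = 1, [uu,v] = F_u - E_v/2 = 4, [uv,u] = E_v/2 = -7/4, [uv,v] = G_u/2 = 0, [vv,u] = F_v - G_u/2 = -3/2, [vv,v] = G_v/2 = 10
Gamma^u_ij = (G*[ij,u] - F*[ij,v])/(EG - F^2), Gamma^v_ij = (E*[ij,v] - F*[ij,u])/(EG - F^2)
Gamma_uuu = -3504/2489, Gamma_uuv = -13580/2489, Gamma_uvv = -39800/2489, Gamma_vuu = 1600/2489, Gamma_vuv = 4928/2489, Gamma_vvv = 15264/2489
X = (-2, 3/2), Y = (-13/2, 2) at the point

Answer: (nabla_X Y)^u = 105771/4978, (nabla_X Y)^v = 6299/2489
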